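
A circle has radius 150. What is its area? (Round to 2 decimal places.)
Area = pi * r²
Area = pi * 150²
Area = pi * 22500
Area = 70685.83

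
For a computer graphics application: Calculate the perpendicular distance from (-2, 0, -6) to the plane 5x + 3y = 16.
d = |5(-2) + 3(0) + 0(-6) - (16)| / √(5² + 3² + 0²) = 26/√34 = 4.459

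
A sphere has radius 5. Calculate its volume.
Volume = (4/3) * pi * r³
Volume = (4/3) * pi * 5³
Volume = (4/3) * pi * 125
Volume = 523.60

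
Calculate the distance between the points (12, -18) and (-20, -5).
Using the distance formula: d = sqrt((x₂-x₁)² + (y₂-y₁)²)
dx = (-20) - 12 = -32
dy = (-5) - (-18) = 13
d = sqrt((-32)² + 13²) = sqrt(1024 + 169) = sqrt(1193) = 34.54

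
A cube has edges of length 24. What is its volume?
Volume = s³
Volume = 24³
Volume = 13824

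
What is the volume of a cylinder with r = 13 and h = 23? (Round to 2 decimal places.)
Volume = pi * r² * h
Volume = pi * 13² * 23
Volume = pi * 169 * 23
Volume = pi * 3887
Volume = 12211.37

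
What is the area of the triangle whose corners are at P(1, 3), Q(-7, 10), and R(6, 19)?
Using the coordinate formula: Area = (1/2)|x₁(y₂-y₃) + x₂(y₃-y₁) + x₃(y₁-y₂)|
Area = (1/2)|1(10-19) + (-7)(19-3) + 6(3-10)|
Area = (1/2)|1*(-9) + (-7)*16 + 6*(-7)|
Area = (1/2)|(-9) + (-112) + (-42)|
Area = (1/2)*163 = 81.50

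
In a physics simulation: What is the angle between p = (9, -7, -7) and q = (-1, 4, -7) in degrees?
p·q = 12, |p|² = 179, |q|² = 66
cos θ = 12/√11814 ≈ 0.1104
θ ≈ 83.66°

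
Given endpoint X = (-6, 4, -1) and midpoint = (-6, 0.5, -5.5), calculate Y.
Y = (2×(-6) - (-6), 2×0.5 - 4, 2×(-5.5) - (-1)) = (-6, -3, -10)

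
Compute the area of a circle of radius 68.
Area = pi * r²
Area = pi * 68²
Area = pi * 4624
Area = 14526.72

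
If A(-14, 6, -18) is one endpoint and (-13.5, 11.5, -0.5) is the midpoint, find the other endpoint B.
B = (2×(-13.5) - (-14), 2×11.5 - 6, 2×(-0.5) - (-18)) = (-13, 17, 17)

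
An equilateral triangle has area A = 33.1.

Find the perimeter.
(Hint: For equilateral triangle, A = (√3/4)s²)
A = (√3/4)s²  →  s² = 4A/√3 = 4·33.1/√3 = 76.4412
s = 8.74306
Perimeter = 3s = 26.23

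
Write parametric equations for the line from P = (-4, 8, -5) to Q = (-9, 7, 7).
Direction vector d = Q - P = (-5, -1, 12)
x = -4 - 5t, y = 8 - t, z = -5 + 12t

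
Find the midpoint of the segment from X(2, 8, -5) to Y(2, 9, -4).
Midpoint = ((2+2)/2, (8+9)/2, (-5-4)/2) = (2, 8.5, -4.5)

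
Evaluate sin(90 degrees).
sin(90 degrees) = 1
Decimal approximation: 1.0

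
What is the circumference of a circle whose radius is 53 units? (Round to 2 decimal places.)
Circumference = 2 * pi * r
Circumference = 2 * pi * 53
Circumference = 333.01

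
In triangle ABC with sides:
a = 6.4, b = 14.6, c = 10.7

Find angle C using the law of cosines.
cos(C) = (a² + b² - c²)/(2ab)
cos(C) = (6.4² + 14.6² - 10.7²)/(2·6.4·14.6) = 139.63/186.88 = 0.747164
C = arccos(0.747164) = 41.65°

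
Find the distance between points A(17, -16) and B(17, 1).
Using the distance formula: d = sqrt((x₂-x₁)² + (y₂-y₁)²)
dx = 17 - 17 = 0
dy = 1 - (-16) = 17
d = sqrt(0² + 17²) = sqrt(0 + 289) = sqrt(289) = 17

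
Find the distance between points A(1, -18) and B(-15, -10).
Using the distance formula: d = sqrt((x₂-x₁)² + (y₂-y₁)²)
dx = (-15) - 1 = -16
dy = (-10) - (-18) = 8
d = sqrt((-16)² + 8²) = sqrt(256 + 64) = sqrt(320) = 17.89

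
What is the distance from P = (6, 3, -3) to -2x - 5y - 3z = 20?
d = |(-2)(6) + (-5)(3) + (-3)(-3) - (20)| / √((-2)² + (-5)² + (-3)²) = 38/√38 = 6.164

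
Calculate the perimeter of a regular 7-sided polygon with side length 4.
Perimeter = number of sides * side length
Perimeter = 7 * 4
Perimeter = 28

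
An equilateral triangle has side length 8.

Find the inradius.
For an equilateral triangle, r = s/(2√3) where s is the side.
r = 8/(2√3) = 8/3.464102 = 2.309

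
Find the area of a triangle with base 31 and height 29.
Area = (1/2) * base * height
Area = (1/2) * 31 * 29
Area = 449.50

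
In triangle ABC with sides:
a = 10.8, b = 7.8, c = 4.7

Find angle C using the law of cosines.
cos(C) = (a² + b² - c²)/(2ab)
cos(C) = (10.8² + 7.8² - 4.7²)/(2·10.8·7.8) = 155.39/168.48 = 0.922305
C = arccos(0.922305) = 22.73°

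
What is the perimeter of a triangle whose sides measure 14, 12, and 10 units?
Perimeter = sum of all sides
Perimeter = 14 + 12 + 10
Perimeter = 36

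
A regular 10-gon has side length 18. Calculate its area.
For a regular 10-gon with side length s = 18:
Apothem a = s / (2*tan(pi/10)) = 18 / (2*tan(pi/10)) ≈ 27.69915
Perimeter P = 10 * 18 = 180
Area = (1/2) * P * a = (1/2) * 180 * 27.69915 = 2492.92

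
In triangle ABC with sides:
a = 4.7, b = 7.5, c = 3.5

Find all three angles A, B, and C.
By the law of cosines:
cos(A) = (b² + c² - a²)/(2bc) = 0.884000  →  A = 27.87°
cos(B) = (a² + c² - b²)/(2ac) = -0.665957  →  B = 131.8°
cos(C) = (a² + b² - c²)/(2ab) = 0.937447  →  C = 20.37°
Check: A + B + C = 180.0° ✓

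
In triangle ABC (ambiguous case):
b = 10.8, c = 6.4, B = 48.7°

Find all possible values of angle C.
sin(C)/c = sin(B)/b  →  sin(C) = c·sin(B)/b = 6.4·sin(48.7°)/10.8 = 0.445194
C₁ = arcsin(0.445194) = 26.44°,  C₂ = 180° - C₁ = 153.56°
Check C₂: A = 180° - 48.7° - 153.56° = -22.26° ≤ 0, rejected
C = 26.44° (one solution)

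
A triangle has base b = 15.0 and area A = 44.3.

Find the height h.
A = ½bh  →  h = 2A/b
h = 2·44.3/15.0 = 5.907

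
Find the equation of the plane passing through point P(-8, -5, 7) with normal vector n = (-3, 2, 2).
d = n·P = (-3)(-8) + (2)(-5) + (2)(7) = 28
Plane: -3x + 2y + 2z = 28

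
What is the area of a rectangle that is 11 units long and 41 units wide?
Area = length * width
Area = 11 * 41
Area = 451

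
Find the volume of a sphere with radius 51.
Volume = (4/3) * pi * r³
Volume = (4/3) * pi * 51³
Volume = (4/3) * pi * 132651
Volume = 555647.21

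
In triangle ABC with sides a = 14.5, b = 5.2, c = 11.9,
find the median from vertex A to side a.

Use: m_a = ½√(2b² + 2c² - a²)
m_a = ½√(2·5.2² + 2·11.9² - 14.5²)
m_a = ½√(54.08 + 283.22 - 210.25) = ½√127.05 = 5.636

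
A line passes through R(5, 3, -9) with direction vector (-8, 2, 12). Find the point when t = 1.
P(1) = (5 + (-8)(1), 3 + 2(1), -9 + 12(1)) = (-3, 5, 3)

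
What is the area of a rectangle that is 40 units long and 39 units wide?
Area = length * width
Area = 40 * 39
Area = 1560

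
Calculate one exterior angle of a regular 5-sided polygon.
Exterior angle of a regular n-gon = 360/n
Exterior angle = 360/5
Exterior angle = 72 degrees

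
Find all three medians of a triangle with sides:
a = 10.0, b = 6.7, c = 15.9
Using m_x = ½√(2y² + 2z² - x²):
m_a = ½√(2·6.7² + 2·15.9² - 10.0²) = ½√495.4 = 11.13
m_b = ½√(2·10.0² + 2·15.9² - 6.7²) = ½√660.73 = 12.85
m_c = ½√(2·10.0² + 2·6.7² - 15.9²) = ½√36.97 = 3.04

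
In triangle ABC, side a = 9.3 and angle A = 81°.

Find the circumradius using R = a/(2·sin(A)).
R = a/(2·sin(A)) = 9.3/(2·sin(81°))
R = 9.3/(2·0.987688) = 9.3/1.975377 = 4.708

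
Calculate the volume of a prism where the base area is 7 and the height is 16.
Volume = base area * height
Volume = 7 * 16
Volume = 112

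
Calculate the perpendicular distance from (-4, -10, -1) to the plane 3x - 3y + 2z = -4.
d = |3(-4) + (-3)(-10) + 2(-1) - (-4)| / √(3² + (-3)² + 2²) = 20/√22 = 4.264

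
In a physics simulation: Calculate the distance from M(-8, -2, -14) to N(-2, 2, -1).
d = √[(6)² + (4)² + (13)²] = √221 = 14.87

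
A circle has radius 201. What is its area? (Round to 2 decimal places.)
Area = pi * r²
Area = pi * 201²
Area = pi * 40401
Area = 126923.48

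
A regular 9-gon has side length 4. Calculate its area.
For a regular 9-gon with side length s = 4:
Apothem a = s / (2*tan(pi/9)) = 4 / (2*tan(pi/9)) ≈ 5.495
Perimeter P = 9 * 4 = 36
Area = (1/2) * P * a = (1/2) * 36 * 5.495 = 98.91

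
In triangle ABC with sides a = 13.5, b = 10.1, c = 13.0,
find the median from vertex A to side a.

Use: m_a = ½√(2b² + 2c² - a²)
m_a = ½√(2·10.1² + 2·13.0² - 13.5²)
m_a = ½√(204.02 + 338 - 182.25) = ½√359.77 = 9.484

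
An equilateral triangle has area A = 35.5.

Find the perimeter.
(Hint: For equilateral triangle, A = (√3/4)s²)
A = (√3/4)s²  →  s² = 4A/√3 = 4·35.5/√3 = 81.9837
s = 9.05449
Perimeter = 3s = 27.16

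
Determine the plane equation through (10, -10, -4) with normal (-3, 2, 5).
d = n·P = (-3)(10) + (2)(-10) + (5)(-4) = -70
Plane: -3x + 2y + 5z = -70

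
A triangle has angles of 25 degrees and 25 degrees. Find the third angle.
Sum of angles in a triangle = 180 degrees
Third angle = 180 - 25 - 25
Third angle = 130 degrees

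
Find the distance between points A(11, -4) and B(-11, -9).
Using the distance formula: d = sqrt((x₂-x₁)² + (y₂-y₁)²)
dx = (-11) - 11 = -22
dy = (-9) - (-4) = -5
d = sqrt((-22)² + (-5)²) = sqrt(484 + 25) = sqrt(509) = 22.56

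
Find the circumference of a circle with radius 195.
Circumference = 2 * pi * r
Circumference = 2 * pi * 195
Circumference = 1225.22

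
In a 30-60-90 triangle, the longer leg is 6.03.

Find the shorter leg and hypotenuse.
In a 30-60-90 triangle, sides are in ratio 1 : √3 : 2.
Long leg = short leg·√3  →  short leg = 6.03/√3 = 3.481
Hypotenuse = 2·(short leg) = 2·6.03/√3 = 6.963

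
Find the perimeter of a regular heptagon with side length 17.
Perimeter = number of sides * side length
Perimeter = 7 * 17
Perimeter = 119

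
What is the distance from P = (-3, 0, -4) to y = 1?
d = |0(-3) + 1(0) + 0(-4) - (1)| / √(0² + 1² + 0²) = 1/√1 = 1.0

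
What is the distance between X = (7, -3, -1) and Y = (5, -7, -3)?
d = √[(-2)² + (-4)² + (-2)²] = √24 = 4.899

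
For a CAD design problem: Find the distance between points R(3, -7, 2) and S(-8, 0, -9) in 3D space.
d = √[(-11)² + (7)² + (-11)²] = √291 = 17.06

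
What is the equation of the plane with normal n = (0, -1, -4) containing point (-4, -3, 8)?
d = n·P = (0)(-4) + (-1)(-3) + (-4)(8) = -29
Plane: -y - 4z = -29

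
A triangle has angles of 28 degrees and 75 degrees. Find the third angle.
Sum of angles in a triangle = 180 degrees
Third angle = 180 - 28 - 75
Third angle = 77 degrees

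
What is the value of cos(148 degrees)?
cos(148 degrees) = -0.848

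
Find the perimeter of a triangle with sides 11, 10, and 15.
Perimeter = sum of all sides
Perimeter = 11 + 10 + 15
Perimeter = 36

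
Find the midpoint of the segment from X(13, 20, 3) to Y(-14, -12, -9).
Midpoint = ((13-14)/2, (20-12)/2, (3-9)/2) = (-0.5, 4, -3)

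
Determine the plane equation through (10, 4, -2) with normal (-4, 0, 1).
d = n·P = (-4)(10) + (0)(4) + (1)(-2) = -42
Plane: -4x + z = -42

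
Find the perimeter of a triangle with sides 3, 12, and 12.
Perimeter = sum of all sides
Perimeter = 3 + 12 + 12
Perimeter = 27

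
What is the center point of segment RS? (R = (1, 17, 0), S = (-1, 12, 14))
Midpoint = ((1-1)/2, (17+12)/2, (0+14)/2) = (0, 14.5, 7)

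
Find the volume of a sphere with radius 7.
Volume = (4/3) * pi * r³
Volume = (4/3) * pi * 7³
Volume = (4/3) * pi * 343
Volume = 1436.76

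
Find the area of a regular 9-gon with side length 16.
For a regular 9-gon with side length s = 16:
Apothem a = s / (2*tan(pi/9)) = 16 / (2*tan(pi/9)) ≈ 21.9798
Perimeter P = 9 * 16 = 144
Area = (1/2) * P * a = (1/2) * 144 * 21.9798 = 1582.55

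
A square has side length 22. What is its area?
Area = s²
Area = 22²
Area = 484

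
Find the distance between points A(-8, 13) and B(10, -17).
Using the distance formula: d = sqrt((x₂-x₁)² + (y₂-y₁)²)
dx = 10 - (-8) = 18
dy = (-17) - 13 = -30
d = sqrt(18² + (-30)²) = sqrt(324 + 900) = sqrt(1224) = 34.99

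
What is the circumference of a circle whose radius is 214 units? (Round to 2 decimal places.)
Circumference = 2 * pi * r
Circumference = 2 * pi * 214
Circumference = 1344.60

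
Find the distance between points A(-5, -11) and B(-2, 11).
Using the distance formula: d = sqrt((x₂-x₁)² + (y₂-y₁)²)
dx = (-2) - (-5) = 3
dy = 11 - (-11) = 22
d = sqrt(3² + 22²) = sqrt(9 + 484) = sqrt(493) = 22.20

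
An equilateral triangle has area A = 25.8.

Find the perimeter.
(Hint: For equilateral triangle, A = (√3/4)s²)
A = (√3/4)s²  →  s² = 4A/√3 = 4·25.8/√3 = 59.5825
s = 7.71897
Perimeter = 3s = 23.16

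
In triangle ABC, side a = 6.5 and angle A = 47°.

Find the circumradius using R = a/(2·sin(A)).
R = a/(2·sin(A)) = 6.5/(2·sin(47°))
R = 6.5/(2·0.731354) = 6.5/1.462707 = 4.444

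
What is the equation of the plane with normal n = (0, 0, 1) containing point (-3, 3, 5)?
d = n·P = (0)(-3) + (0)(3) + (1)(5) = 5
Plane: z = 5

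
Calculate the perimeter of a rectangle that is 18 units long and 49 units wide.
Perimeter = 2 * (length + width)
Perimeter = 2 * (18 + 49)
Perimeter = 2 * 67
Perimeter = 134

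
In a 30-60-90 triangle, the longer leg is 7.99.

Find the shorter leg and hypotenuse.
In a 30-60-90 triangle, sides are in ratio 1 : √3 : 2.
Long leg = short leg·√3  →  short leg = 7.99/√3 = 4.613
Hypotenuse = 2·(short leg) = 2·7.99/√3 = 9.226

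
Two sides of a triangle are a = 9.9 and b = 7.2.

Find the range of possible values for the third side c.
By the triangle inequality: |a - b| < c < a + b
|9.9 - 7.2| < c < 9.9 + 7.2
2.7 < c < 17.1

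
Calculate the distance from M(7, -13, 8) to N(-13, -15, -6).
d = √[(-20)² + (-2)² + (-14)²] = √600 = 24.49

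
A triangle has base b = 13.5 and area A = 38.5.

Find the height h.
A = ½bh  →  h = 2A/b
h = 2·38.5/13.5 = 5.704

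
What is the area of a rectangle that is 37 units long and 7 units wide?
Area = length * width
Area = 37 * 7
Area = 259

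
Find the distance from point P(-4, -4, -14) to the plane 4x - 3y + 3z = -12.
d = |4(-4) + (-3)(-4) + 3(-14) - (-12)| / √(4² + (-3)² + 3²) = 34/√34 = 5.831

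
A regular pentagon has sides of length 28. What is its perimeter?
Perimeter = number of sides * side length
Perimeter = 5 * 28
Perimeter = 140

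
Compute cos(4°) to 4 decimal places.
cos(4 degrees) = 0.9976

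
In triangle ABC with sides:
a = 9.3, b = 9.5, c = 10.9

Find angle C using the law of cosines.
cos(C) = (a² + b² - c²)/(2ab)
cos(C) = (9.3² + 9.5² - 10.9²)/(2·9.3·9.5) = 57.93/176.7 = 0.327844
C = arccos(0.327844) = 70.86°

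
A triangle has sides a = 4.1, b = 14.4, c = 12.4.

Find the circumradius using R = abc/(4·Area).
s = (a+b+c)/2 = 15.45
Area = √(s(s-a)(s-b)(s-c)) = √(15.45·11.35·1.05·3.05) = 23.6977
R = abc/(4·Area) = (4.1·14.4·12.4)/(4·23.6977) = 732.096/94.7908 = 7.723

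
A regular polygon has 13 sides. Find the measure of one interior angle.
Interior angle of a regular n-gon = (n-2)*180/n
Interior angle = (13-2)*180/13
Interior angle = 11*180/13
Interior angle = 1980/13
Interior angle = 152.31 degrees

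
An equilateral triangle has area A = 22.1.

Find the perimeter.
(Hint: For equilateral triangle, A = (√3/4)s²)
A = (√3/4)s²  →  s² = 4A/√3 = 4·22.1/√3 = 51.0378
s = 7.14407
Perimeter = 3s = 21.43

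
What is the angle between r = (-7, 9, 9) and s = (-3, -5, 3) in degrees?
r·s = 3, |r|² = 211, |s|² = 43
cos θ = 3/√9073 ≈ 0.0315
θ ≈ 88.2°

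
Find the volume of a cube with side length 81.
Volume = s³
Volume = 81³
Volume = 531441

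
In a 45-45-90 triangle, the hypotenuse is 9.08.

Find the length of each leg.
In a 45-45-90 triangle, hypotenuse = leg·√2  →  leg = hypotenuse/√2
leg = 9.08/√2 = 6.421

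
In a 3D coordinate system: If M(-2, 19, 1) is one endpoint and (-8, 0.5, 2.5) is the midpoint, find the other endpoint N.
N = (2×(-8) - (-2), 2×0.5 - 19, 2×2.5 - 1) = (-14, -18, 4)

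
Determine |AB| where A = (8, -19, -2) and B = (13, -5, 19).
d = √[(5)² + (14)² + (21)²] = √662 = 25.73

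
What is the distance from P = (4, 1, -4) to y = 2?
d = |0(4) + 1(1) + 0(-4) - (2)| / √(0² + 1² + 0²) = 1/√1 = 1.0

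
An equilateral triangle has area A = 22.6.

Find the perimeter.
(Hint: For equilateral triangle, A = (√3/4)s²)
A = (√3/4)s²  →  s² = 4A/√3 = 4·22.6/√3 = 52.1925
s = 7.22444
Perimeter = 3s = 21.67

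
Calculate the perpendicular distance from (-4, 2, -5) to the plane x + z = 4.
d = |1(-4) + 0(2) + 1(-5) - (4)| / √(1² + 0² + 1²) = 13/√2 = 9.192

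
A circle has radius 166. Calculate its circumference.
Circumference = 2 * pi * r
Circumference = 2 * pi * 166
Circumference = 1043.01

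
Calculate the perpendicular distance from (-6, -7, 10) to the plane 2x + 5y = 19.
d = |2(-6) + 5(-7) + 0(10) - (19)| / √(2² + 5² + 0²) = 66/√29 = 12.26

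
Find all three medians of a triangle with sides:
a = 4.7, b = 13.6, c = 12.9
Using m_x = ½√(2y² + 2z² - x²):
m_a = ½√(2·13.6² + 2·12.9² - 4.7²) = ½√680.65 = 13.04
m_b = ½√(2·4.7² + 2·12.9² - 13.6²) = ½√192.04 = 6.929
m_c = ½√(2·4.7² + 2·13.6² - 12.9²) = ½√247.69 = 7.869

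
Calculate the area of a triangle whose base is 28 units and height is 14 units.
Area = (1/2) * base * height
Area = (1/2) * 28 * 14
Area = 196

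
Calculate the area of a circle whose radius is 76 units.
Area = pi * r²
Area = pi * 76²
Area = pi * 5776
Area = 18145.84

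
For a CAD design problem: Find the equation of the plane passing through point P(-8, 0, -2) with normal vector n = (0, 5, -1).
d = n·P = (0)(-8) + (5)(0) + (-1)(-2) = 2
Plane: 5y - z = 2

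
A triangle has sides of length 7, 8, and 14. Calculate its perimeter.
Perimeter = sum of all sides
Perimeter = 7 + 8 + 14
Perimeter = 29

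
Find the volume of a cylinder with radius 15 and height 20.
Volume = pi * r² * h
Volume = pi * 15² * 20
Volume = pi * 225 * 20
Volume = pi * 4500
Volume = 14137.17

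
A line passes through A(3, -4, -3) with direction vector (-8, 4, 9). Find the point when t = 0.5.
P(0.5) = (3 + (-8)(0.5), -4 + 4(0.5), -3 + 9(0.5)) = (-1, -2, 1.5)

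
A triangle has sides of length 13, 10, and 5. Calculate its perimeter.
Perimeter = sum of all sides
Perimeter = 13 + 10 + 5
Perimeter = 28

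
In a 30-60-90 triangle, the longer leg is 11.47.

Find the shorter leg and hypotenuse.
In a 30-60-90 triangle, sides are in ratio 1 : √3 : 2.
Long leg = short leg·√3  →  short leg = 11.47/√3 = 6.622
Hypotenuse = 2·(short leg) = 2·11.47/√3 = 13.24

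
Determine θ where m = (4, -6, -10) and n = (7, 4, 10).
m·n = -96, |m|² = 152, |n|² = 165
cos θ = -96/√25080 ≈ -0.6062
θ ≈ 127.3°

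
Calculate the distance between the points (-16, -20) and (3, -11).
Using the distance formula: d = sqrt((x₂-x₁)² + (y₂-y₁)²)
dx = 3 - (-16) = 19
dy = (-11) - (-20) = 9
d = sqrt(19² + 9²) = sqrt(361 + 81) = sqrt(442) = 21.02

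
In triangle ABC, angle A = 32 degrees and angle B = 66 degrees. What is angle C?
Sum of angles in a triangle = 180 degrees
Third angle = 180 - 32 - 66
Third angle = 82 degrees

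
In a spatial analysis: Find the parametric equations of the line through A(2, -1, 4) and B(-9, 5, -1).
Direction vector d = B - A = (-11, 6, -5)
x = 2 - 11t, y = -1 + 6t, z = 4 - 5t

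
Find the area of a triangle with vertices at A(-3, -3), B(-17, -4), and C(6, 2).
Using the coordinate formula: Area = (1/2)|x₁(y₂-y₃) + x₂(y₃-y₁) + x₃(y₁-y₂)|
Area = (1/2)|(-3)((-4)-2) + (-17)(2-(-3)) + 6((-3)-(-4))|
Area = (1/2)|(-3)*(-6) + (-17)*5 + 6*1|
Area = (1/2)|18 + (-85) + 6|
Area = (1/2)*61 = 30.50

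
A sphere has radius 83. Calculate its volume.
Volume = (4/3) * pi * r³
Volume = (4/3) * pi * 83³
Volume = (4/3) * pi * 571787
Volume = 2395095.78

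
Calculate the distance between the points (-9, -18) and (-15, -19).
Using the distance formula: d = sqrt((x₂-x₁)² + (y₂-y₁)²)
dx = (-15) - (-9) = -6
dy = (-19) - (-18) = -1
d = sqrt((-6)² + (-1)²) = sqrt(36 + 1) = sqrt(37) = 6.08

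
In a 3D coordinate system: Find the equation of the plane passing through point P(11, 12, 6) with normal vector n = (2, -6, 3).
d = n·P = (2)(11) + (-6)(12) + (3)(6) = -32
Plane: 2x - 6y + 3z = -32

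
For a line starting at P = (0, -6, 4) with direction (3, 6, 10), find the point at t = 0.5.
P(0.5) = (0 + 3(0.5), -6 + 6(0.5), 4 + 10(0.5)) = (1.5, -3, 9)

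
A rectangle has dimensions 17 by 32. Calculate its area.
Area = length * width
Area = 17 * 32
Area = 544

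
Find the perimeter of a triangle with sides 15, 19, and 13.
Perimeter = sum of all sides
Perimeter = 15 + 19 + 13
Perimeter = 47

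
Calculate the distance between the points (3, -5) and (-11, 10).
Using the distance formula: d = sqrt((x₂-x₁)² + (y₂-y₁)²)
dx = (-11) - 3 = -14
dy = 10 - (-5) = 15
d = sqrt((-14)² + 15²) = sqrt(196 + 225) = sqrt(421) = 20.52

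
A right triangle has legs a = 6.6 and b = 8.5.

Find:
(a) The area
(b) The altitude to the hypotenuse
(a) Area = ½ab = ½·6.6·8.5 = 28.05
(b) Hypotenuse c = √(6.6² + 8.5²) = √115.81 = 10.7615
    Area = ½·c·h_c  →  h_c = 2·Area/c = 2·28.05/10.7615 = 5.213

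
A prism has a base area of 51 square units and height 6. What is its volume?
Volume = base area * height
Volume = 51 * 6
Volume = 306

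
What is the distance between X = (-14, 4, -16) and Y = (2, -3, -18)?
d = √[(16)² + (-7)² + (-2)²] = √309 = 17.58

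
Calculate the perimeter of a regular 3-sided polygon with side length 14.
Perimeter = number of sides * side length
Perimeter = 3 * 14
Perimeter = 42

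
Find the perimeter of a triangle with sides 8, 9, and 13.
Perimeter = sum of all sides
Perimeter = 8 + 9 + 13
Perimeter = 30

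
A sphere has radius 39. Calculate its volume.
Volume = (4/3) * pi * r³
Volume = (4/3) * pi * 39³
Volume = (4/3) * pi * 59319
Volume = 248474.85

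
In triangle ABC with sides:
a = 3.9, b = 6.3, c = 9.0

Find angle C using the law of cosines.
cos(C) = (a² + b² - c²)/(2ab)
cos(C) = (3.9² + 6.3² - 9.0²)/(2·3.9·6.3) = -26.1/49.14 = -0.531136
C = arccos(-0.531136) = 122.1°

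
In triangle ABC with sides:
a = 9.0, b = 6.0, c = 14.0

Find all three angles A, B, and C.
By the law of cosines:
cos(A) = (b² + c² - a²)/(2bc) = 0.898810  →  A = 26°
cos(B) = (a² + c² - b²)/(2ac) = 0.956349  →  B = 16.99°
cos(C) = (a² + b² - c²)/(2ab) = -0.731481  →  C = 137°
Check: A + B + C = 180.0° ✓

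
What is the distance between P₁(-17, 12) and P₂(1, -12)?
Using the distance formula: d = sqrt((x₂-x₁)² + (y₂-y₁)²)
dx = 1 - (-17) = 18
dy = (-12) - 12 = -24
d = sqrt(18² + (-24)²) = sqrt(324 + 576) = sqrt(900) = 30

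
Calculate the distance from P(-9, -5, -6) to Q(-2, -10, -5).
d = √[(7)² + (-5)² + (1)²] = √75 = 8.66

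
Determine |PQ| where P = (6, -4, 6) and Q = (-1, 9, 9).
d = √[(-7)² + (13)² + (3)²] = √227 = 15.07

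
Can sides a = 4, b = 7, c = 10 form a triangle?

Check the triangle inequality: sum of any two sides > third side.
Yes, triangle inequality satisfied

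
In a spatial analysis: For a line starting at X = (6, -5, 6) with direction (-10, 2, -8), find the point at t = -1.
P(-1) = (6 + (-10)(-1), -5 + 2(-1), 6 + (-8)(-1)) = (16, -7, 14)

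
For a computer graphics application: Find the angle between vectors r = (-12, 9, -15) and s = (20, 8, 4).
r·s = -228, |r|² = 450, |s|² = 480
cos θ = -228/√216000 ≈ -0.4906
θ ≈ 119.4°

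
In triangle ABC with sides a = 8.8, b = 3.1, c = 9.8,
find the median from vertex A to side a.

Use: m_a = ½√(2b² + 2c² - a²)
m_a = ½√(2·3.1² + 2·9.8² - 8.8²)
m_a = ½√(19.22 + 192.08 - 77.44) = ½√133.86 = 5.785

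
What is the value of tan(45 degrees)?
tan(45 degrees) = 1
Decimal approximation: 1.0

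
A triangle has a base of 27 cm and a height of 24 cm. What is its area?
Area = (1/2) * base * height
Area = (1/2) * 27 * 24
Area = 324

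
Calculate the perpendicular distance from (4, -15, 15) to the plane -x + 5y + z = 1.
d = |(-1)(4) + 5(-15) + 1(15) - (1)| / √((-1)² + 5² + 1²) = 65/√27 = 12.51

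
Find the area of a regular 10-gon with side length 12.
For a regular 10-gon with side length s = 12:
Apothem a = s / (2*tan(pi/10)) = 12 / (2*tan(pi/10)) ≈ 18.4661
Perimeter P = 10 * 12 = 120
Area = (1/2) * P * a = (1/2) * 120 * 18.4661 = 1107.97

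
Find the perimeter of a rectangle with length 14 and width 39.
Perimeter = 2 * (length + width)
Perimeter = 2 * (14 + 39)
Perimeter = 2 * 53
Perimeter = 106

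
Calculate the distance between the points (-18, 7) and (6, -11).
Using the distance formula: d = sqrt((x₂-x₁)² + (y₂-y₁)²)
dx = 6 - (-18) = 24
dy = (-11) - 7 = -18
d = sqrt(24² + (-18)²) = sqrt(576 + 324) = sqrt(900) = 30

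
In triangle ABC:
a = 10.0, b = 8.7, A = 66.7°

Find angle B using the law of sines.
sin(B)/b = sin(A)/a
sin(B) = b·sin(A)/a = 8.7·sin(66.7°)/10.0 = 0.799048
B = arcsin(0.799048) = 53.04°  (b ≤ a, so B ≤ A and the acute solution is unique)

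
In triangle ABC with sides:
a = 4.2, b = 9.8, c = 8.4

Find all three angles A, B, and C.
By the law of cosines:
cos(A) = (b² + c² - a²)/(2bc) = 0.904762  →  A = 25.21°
cos(B) = (a² + c² - b²)/(2ac) = -0.111111  →  B = 96.38°
cos(C) = (a² + b² - c²)/(2ab) = 0.523810  →  C = 58.41°
Check: A + B + C = 180.0° ✓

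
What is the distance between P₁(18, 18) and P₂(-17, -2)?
Using the distance formula: d = sqrt((x₂-x₁)² + (y₂-y₁)²)
dx = (-17) - 18 = -35
dy = (-2) - 18 = -20
d = sqrt((-35)² + (-20)²) = sqrt(1225 + 400) = sqrt(1625) = 40.31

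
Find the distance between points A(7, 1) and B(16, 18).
Using the distance formula: d = sqrt((x₂-x₁)² + (y₂-y₁)²)
dx = 16 - 7 = 9
dy = 18 - 1 = 17
d = sqrt(9² + 17²) = sqrt(81 + 289) = sqrt(370) = 19.24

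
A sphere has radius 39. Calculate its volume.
Volume = (4/3) * pi * r³
Volume = (4/3) * pi * 39³
Volume = (4/3) * pi * 59319
Volume = 248474.85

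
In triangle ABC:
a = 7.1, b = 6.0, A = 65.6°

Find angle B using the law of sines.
sin(B)/b = sin(A)/a
sin(B) = b·sin(A)/a = 6.0·sin(65.6°)/7.1 = 0.769592
B = arcsin(0.769592) = 50.32°  (b ≤ a, so B ≤ A and the acute solution is unique)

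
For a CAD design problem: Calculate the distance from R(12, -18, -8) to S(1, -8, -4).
d = √[(-11)² + (10)² + (4)²] = √237 = 15.39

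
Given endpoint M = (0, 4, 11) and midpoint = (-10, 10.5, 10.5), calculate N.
N = (2×(-10) - 0, 2×10.5 - 4, 2×10.5 - 11) = (-20, 17, 10)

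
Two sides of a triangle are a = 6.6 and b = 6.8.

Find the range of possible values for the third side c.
By the triangle inequality: |a - b| < c < a + b
|6.6 - 6.8| < c < 6.6 + 6.8
0.2 < c < 13.4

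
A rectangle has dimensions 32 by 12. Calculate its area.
Area = length * width
Area = 32 * 12
Area = 384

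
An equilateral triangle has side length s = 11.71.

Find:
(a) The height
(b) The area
(a) Height h = s·√3/2 = 11.71·√3/2 = 10.14
(b) Area = (√3/4)·s² = (√3/4)·11.71² = (√3/4)·137.124 = 59.38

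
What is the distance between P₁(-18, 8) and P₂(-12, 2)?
Using the distance formula: d = sqrt((x₂-x₁)² + (y₂-y₁)²)
dx = (-12) - (-18) = 6
dy = 2 - 8 = -6
d = sqrt(6² + (-6)²) = sqrt(36 + 36) = sqrt(72) = 8.49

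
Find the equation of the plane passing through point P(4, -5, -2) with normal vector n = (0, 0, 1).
d = n·P = (0)(4) + (0)(-5) + (1)(-2) = -2
Plane: z = -2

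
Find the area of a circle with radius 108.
Area = pi * r²
Area = pi * 108²
Area = pi * 11664
Area = 36643.54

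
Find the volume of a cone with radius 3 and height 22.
Volume = (1/3) * pi * r² * h
Volume = (1/3) * pi * 3² * 22
Volume = (1/3) * pi * 9 * 22
Volume = (1/3) * pi * 198
Volume = 207.35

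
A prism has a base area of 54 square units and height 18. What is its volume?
Volume = base area * height
Volume = 54 * 18
Volume = 972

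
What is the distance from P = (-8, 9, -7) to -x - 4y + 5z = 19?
d = |(-1)(-8) + (-4)(9) + 5(-7) - (19)| / √((-1)² + (-4)² + 5²) = 82/√42 = 12.65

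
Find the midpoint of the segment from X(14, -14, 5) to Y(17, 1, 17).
Midpoint = ((14+17)/2, (-14+1)/2, (5+17)/2) = (15.5, -6.5, 11)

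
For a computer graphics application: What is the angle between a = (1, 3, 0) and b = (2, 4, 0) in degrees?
a·b = 14, |a|² = 10, |b|² = 20
cos θ = 14/√200 ≈ 0.9899
θ ≈ 8.13°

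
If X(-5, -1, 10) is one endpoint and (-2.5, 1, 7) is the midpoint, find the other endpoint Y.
Y = (2×(-2.5) - (-5), 2×1 - (-1), 2×7 - 10) = (0, 3, 4)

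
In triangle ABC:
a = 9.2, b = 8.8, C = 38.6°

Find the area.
Using A = ½ab·sin(C):
A = ½·9.2·8.8·sin(38.6°) = ½·80.96·0.623880 = 25.25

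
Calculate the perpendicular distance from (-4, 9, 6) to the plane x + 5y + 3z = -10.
d = |1(-4) + 5(9) + 3(6) - (-10)| / √(1² + 5² + 3²) = 69/√35 = 11.66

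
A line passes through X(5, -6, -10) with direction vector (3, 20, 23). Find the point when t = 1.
P(1) = (5 + 3(1), -6 + 20(1), -10 + 23(1)) = (8, 14, 13)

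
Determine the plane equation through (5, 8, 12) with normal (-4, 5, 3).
d = n·P = (-4)(5) + (5)(8) + (3)(12) = 56
Plane: -4x + 5y + 3z = 56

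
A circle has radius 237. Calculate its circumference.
Circumference = 2 * pi * r
Circumference = 2 * pi * 237
Circumference = 1489.11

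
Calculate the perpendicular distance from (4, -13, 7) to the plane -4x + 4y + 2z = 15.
d = |(-4)(4) + 4(-13) + 2(7) - (15)| / √((-4)² + 4² + 2²) = 69/√36 = 11.5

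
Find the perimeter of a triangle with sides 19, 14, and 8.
Perimeter = sum of all sides
Perimeter = 19 + 14 + 8
Perimeter = 41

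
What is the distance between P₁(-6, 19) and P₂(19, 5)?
Using the distance formula: d = sqrt((x₂-x₁)² + (y₂-y₁)²)
dx = 19 - (-6) = 25
dy = 5 - 19 = -14
d = sqrt(25² + (-14)²) = sqrt(625 + 196) = sqrt(821) = 28.65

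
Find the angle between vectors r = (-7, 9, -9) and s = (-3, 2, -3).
r·s = 66, |r|² = 211, |s|² = 22
cos θ = 66/√4642 ≈ 0.9687
θ ≈ 14.37°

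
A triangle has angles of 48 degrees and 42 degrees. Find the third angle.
Sum of angles in a triangle = 180 degrees
Third angle = 180 - 48 - 42
Third angle = 90 degrees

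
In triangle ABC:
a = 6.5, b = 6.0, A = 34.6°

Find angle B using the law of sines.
sin(B)/b = sin(A)/a
sin(B) = b·sin(A)/a = 6.0·sin(34.6°)/6.5 = 0.524163
B = arcsin(0.524163) = 31.61°  (b ≤ a, so B ≤ A and the acute solution is unique)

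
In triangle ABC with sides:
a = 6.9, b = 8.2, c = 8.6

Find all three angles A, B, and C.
By the law of cosines:
cos(A) = (b² + c² - a²)/(2bc) = 0.663571  →  A = 48.43°
cos(B) = (a² + c² - b²)/(2ac) = 0.457786  →  B = 62.76°
cos(C) = (a² + b² - c²)/(2ab) = 0.361347  →  C = 68.82°
Check: A + B + C = 180.0° ✓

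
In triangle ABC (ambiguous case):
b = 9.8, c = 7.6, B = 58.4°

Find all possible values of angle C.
sin(C)/c = sin(B)/b  →  sin(C) = c·sin(B)/b = 7.6·sin(58.4°)/9.8 = 0.660523
C₁ = arcsin(0.660523) = 41.34°,  C₂ = 180° - C₁ = 138.66°
Check C₂: A = 180° - 58.4° - 138.66° = -17.06° ≤ 0, rejected
C = 41.34° (one solution)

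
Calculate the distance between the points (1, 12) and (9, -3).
Using the distance formula: d = sqrt((x₂-x₁)² + (y₂-y₁)²)
dx = 9 - 1 = 8
dy = (-3) - 12 = -15
d = sqrt(8² + (-15)²) = sqrt(64 + 225) = sqrt(289) = 17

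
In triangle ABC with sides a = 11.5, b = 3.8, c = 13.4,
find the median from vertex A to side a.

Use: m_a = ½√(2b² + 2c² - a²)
m_a = ½√(2·3.8² + 2·13.4² - 11.5²)
m_a = ½√(28.88 + 359.12 - 132.25) = ½√255.75 = 7.996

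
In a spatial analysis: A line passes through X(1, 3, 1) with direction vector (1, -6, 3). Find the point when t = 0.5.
P(0.5) = (1 + 1(0.5), 3 + (-6)(0.5), 1 + 3(0.5)) = (1.5, 0, 2.5)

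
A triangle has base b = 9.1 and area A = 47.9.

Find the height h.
A = ½bh  →  h = 2A/b
h = 2·47.9/9.1 = 10.53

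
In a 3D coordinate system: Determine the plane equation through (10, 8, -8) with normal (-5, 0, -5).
d = n·P = (-5)(10) + (0)(8) + (-5)(-8) = -10
Plane: -5x - 5z = -10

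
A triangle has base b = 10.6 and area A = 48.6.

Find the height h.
A = ½bh  →  h = 2A/b
h = 2·48.6/10.6 = 9.17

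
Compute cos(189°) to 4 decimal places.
cos(189 degrees) = -0.9877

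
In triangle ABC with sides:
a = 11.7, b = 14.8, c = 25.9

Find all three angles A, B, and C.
By the law of cosines:
cos(A) = (b² + c² - a²)/(2bc) = 0.982156  →  A = 10.84°
cos(B) = (a² + c² - b²)/(2ac) = 0.971290  →  B = 13.76°
cos(C) = (a² + b² - c²)/(2ab) = -0.909217  →  C = 155.4°
Check: A + B + C = 180.0° ✓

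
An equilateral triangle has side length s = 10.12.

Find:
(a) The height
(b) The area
(a) Height h = s·√3/2 = 10.12·√3/2 = 8.764
(b) Area = (√3/4)·s² = (√3/4)·10.12² = (√3/4)·102.414 = 44.35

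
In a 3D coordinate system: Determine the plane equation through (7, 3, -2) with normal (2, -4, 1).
d = n·P = (2)(7) + (-4)(3) + (1)(-2) = 0
Plane: 2x - 4y + z = 0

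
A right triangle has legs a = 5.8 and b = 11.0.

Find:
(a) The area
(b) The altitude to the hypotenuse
(a) Area = ½ab = ½·5.8·11.0 = 31.9
(b) Hypotenuse c = √(5.8² + 11.0²) = √154.64 = 12.4354
    Area = ½·c·h_c  →  h_c = 2·Area/c = 2·31.9/12.4354 = 5.131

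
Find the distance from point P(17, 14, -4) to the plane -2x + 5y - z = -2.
d = |(-2)(17) + 5(14) + (-1)(-4) - (-2)| / √((-2)² + 5² + (-1)²) = 42/√30 = 7.668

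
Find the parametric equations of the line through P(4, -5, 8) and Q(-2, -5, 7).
Direction vector d = Q - P = (-6, 0, -1)
x = 4 - 6t, y = -5, z = 8 - t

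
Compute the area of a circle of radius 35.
Area = pi * r²
Area = pi * 35²
Area = pi * 1225
Area = 3848.45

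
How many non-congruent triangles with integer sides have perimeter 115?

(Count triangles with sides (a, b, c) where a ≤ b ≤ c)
With a ≤ b ≤ c and a + b + c = 115, the triangle inequality a + b > c gives c < 115/2, so c ≤ 57.
Iterate a from 1 to ⌊p/3⌋ = 38; for each a, b ranges from a to ⌊(p−a)/2⌋ with c = p − a − b, keeping only c ≥ b.
Triples: (1, 57, 57), (2, 56, 57), (3, 55, 57), …
Count = 290 triangles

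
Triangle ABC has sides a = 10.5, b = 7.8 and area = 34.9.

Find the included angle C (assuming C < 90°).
Area = ½ab·sin(C)  →  sin(C) = 2·Area/(ab)
sin(C) = 2·34.9/(10.5·7.8) = 0.852259
C = arcsin(0.852259) = 58.46°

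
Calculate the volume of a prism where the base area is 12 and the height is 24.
Volume = base area * height
Volume = 12 * 24
Volume = 288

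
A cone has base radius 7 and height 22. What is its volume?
Volume = (1/3) * pi * r² * h
Volume = (1/3) * pi * 7² * 22
Volume = (1/3) * pi * 49 * 22
Volume = (1/3) * pi * 1078
Volume = 1128.88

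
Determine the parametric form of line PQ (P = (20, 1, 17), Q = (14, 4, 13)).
Direction vector d = Q - P = (-6, 3, -4)
x = 20 - 6t, y = 1 + 3t, z = 17 - 4t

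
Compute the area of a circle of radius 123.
Area = pi * r²
Area = pi * 123²
Area = pi * 15129
Area = 47529.16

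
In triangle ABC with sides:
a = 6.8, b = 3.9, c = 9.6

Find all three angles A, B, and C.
By the law of cosines:
cos(A) = (b² + c² - a²)/(2bc) = 0.816373  →  A = 35.28°
cos(B) = (a² + c² - b²)/(2ac) = 0.943551  →  B = 19.34°
cos(C) = (a² + b² - c²)/(2ab) = -0.578997  →  C = 125.4°
Check: A + B + C = 180.0° ✓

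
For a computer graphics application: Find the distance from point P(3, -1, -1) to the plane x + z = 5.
d = |1(3) + 0(-1) + 1(-1) - (5)| / √(1² + 0² + 1²) = 3/√2 = 2.121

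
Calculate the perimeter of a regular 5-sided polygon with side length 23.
Perimeter = number of sides * side length
Perimeter = 5 * 23
Perimeter = 115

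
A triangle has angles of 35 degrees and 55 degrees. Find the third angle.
Sum of angles in a triangle = 180 degrees
Third angle = 180 - 35 - 55
Third angle = 90 degrees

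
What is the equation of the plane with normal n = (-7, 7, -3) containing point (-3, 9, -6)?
d = n·P = (-7)(-3) + (7)(9) + (-3)(-6) = 102
Plane: -7x + 7y - 3z = 102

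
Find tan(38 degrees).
tan(38 degrees) = 0.7813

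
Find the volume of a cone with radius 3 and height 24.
Volume = (1/3) * pi * r² * h
Volume = (1/3) * pi * 3² * 24
Volume = (1/3) * pi * 9 * 24
Volume = (1/3) * pi * 216
Volume = 226.19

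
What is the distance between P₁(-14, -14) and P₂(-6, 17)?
Using the distance formula: d = sqrt((x₂-x₁)² + (y₂-y₁)²)
dx = (-6) - (-14) = 8
dy = 17 - (-14) = 31
d = sqrt(8² + 31²) = sqrt(64 + 961) = sqrt(1025) = 32.02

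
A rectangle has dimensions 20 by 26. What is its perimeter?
Perimeter = 2 * (length + width)
Perimeter = 2 * (20 + 26)
Perimeter = 2 * 46
Perimeter = 92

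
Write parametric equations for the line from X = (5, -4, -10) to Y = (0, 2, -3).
Direction vector d = Y - X = (-5, 6, 7)
x = 5 - 5t, y = -4 + 6t, z = -10 + 7t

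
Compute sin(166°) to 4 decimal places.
sin(166 degrees) = 0.2419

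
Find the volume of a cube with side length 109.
Volume = s³
Volume = 109³
Volume = 1295029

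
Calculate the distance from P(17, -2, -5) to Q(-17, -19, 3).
d = √[(-34)² + (-17)² + (8)²] = √1509 = 38.85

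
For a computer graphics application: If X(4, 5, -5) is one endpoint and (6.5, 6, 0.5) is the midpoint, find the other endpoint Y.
Y = (2×6.5 - 4, 2×6 - 5, 2×0.5 - (-5)) = (9, 7, 6)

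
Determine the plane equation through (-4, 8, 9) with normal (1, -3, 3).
d = n·P = (1)(-4) + (-3)(8) + (3)(9) = -1
Plane: x - 3y + 3z = -1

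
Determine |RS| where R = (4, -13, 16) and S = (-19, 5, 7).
d = √[(-23)² + (18)² + (-9)²] = √934 = 30.56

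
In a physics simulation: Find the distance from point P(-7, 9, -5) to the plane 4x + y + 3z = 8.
d = |4(-7) + 1(9) + 3(-5) - (8)| / √(4² + 1² + 3²) = 42/√26 = 8.237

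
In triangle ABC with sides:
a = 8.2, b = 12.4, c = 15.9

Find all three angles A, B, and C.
By the law of cosines:
cos(A) = (b² + c² - a²)/(2bc) = 0.860545  →  A = 30.62°
cos(B) = (a² + c² - b²)/(2ac) = 0.637713  →  B = 50.38°
cos(C) = (a² + b² - c²)/(2ab) = -0.156422  →  C = 99°
Check: A + B + C = 180.0° ✓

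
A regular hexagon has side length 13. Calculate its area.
For a regular 6-gon with side length s = 13:
Apothem a = s / (2*tan(pi/6)) = 13 / (2*tan(pi/6)) ≈ 11.2583
Perimeter P = 6 * 13 = 78
Area = (1/2) * P * a = (1/2) * 78 * 11.2583 = 439.07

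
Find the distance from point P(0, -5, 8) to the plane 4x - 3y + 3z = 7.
d = |4(0) + (-3)(-5) + 3(8) - (7)| / √(4² + (-3)² + 3²) = 32/√34 = 5.488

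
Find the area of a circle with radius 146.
Area = pi * r²
Area = pi * 146²
Area = pi * 21316
Area = 66966.19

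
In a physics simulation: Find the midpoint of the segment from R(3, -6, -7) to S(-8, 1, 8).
Midpoint = ((3-8)/2, (-6+1)/2, (-7+8)/2) = (-2.5, -2.5, 0.5)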